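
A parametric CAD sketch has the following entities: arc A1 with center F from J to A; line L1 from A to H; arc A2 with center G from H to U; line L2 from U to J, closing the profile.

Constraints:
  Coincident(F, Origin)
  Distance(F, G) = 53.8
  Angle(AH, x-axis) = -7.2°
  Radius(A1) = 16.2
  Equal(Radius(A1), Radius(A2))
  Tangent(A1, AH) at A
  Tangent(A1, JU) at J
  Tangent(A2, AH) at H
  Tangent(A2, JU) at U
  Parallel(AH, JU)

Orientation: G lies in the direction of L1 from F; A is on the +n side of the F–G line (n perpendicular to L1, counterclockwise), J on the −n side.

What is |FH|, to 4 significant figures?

56.19

Tangency of A1 to both parallel lines with radius 16.2 puts A and J at F ± 16.2·n: A = (2.030, 16.07), J = (-2.030, -16.07). Equal radii place H and U the same way about G: H = G + 16.2·n = (55.41, 9.329), U = G − 16.2·n = (51.35, -22.82). Then |FH| = |H − F| = 56.19.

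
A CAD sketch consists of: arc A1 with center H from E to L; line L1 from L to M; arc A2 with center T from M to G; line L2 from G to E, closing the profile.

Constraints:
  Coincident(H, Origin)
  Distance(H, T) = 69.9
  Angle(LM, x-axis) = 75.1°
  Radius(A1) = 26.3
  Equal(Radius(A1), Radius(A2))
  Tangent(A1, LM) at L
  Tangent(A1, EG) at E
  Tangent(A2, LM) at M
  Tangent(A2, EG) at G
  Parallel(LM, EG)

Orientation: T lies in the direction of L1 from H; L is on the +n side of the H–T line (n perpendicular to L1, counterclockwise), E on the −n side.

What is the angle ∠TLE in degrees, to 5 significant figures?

69.381°

The slot axis is L1's direction at 75.1°, so u = (cos 75.1°, sin 75.1°) = (0.25713, 0.96638) and n = (−sin 75.1°, cos 75.1°) = (-0.96638, 0.25713). H is at the origin and T lies 69.9 along u from H, so T = 69.9·u = (17.974, 67.550). Tangency of A1 to both parallel lines with radius 26.3 puts L and E at H ± 26.3·n: L = (-25.416, 6.7626), E = (25.416, -6.7626). Then cos ∠TLE = LT·LE / (|LT||LE|), giving 69.381°.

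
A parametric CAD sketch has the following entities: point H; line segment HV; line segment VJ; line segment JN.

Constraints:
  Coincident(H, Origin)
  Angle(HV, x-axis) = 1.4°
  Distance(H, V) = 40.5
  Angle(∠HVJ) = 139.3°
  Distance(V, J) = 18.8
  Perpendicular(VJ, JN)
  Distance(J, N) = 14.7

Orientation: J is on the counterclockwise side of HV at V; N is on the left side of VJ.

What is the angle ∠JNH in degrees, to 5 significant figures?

103.31°

∠HVJ = 139.3°, so VJ runs at 1.4° + (180° − 139.3°) = 42.100° from the x-axis; with |VJ| = 18.8, J = V + 18.8·(cos 42.100°, sin 42.100°) = (54.437, 13.594). VJ ⟂ JN; with |JN| = 14.7 on the left of VJ, N = J + 14.7·(-0.67043, 0.74198) = (44.582, 24.501). Then cos ∠JNH = NJ·NH / (|NJ||NH|), giving 103.31°.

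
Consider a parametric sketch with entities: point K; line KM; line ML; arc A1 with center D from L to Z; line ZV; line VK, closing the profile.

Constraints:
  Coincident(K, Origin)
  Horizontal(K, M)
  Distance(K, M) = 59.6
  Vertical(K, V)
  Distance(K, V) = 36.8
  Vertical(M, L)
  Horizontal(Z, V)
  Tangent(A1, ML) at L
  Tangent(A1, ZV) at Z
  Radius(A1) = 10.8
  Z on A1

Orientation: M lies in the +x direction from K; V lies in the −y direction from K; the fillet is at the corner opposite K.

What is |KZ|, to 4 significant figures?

61.12

K is at the origin; KM is horizontal with |KM| = 59.6 and M on the +x side, so M = (59.60, 0.000). KV is vertical with |KV| = 36.8 and V on the −y side, so V = (0.000, -36.80). The virtual corner opposite K is at (59.60, -36.80). A1 meets ML tangentially, so DL is at right angles to ML and A1 meets ZV tangentially, so DZ is at right angles to ZV, with radius 10.8, so the center D sits 10.8 in from both sides at D = (48.80, -26.00). That places the tangent points at L = (59.60, -26.00) on ML and Z = (48.80, -36.80) on ZV. Then |KZ| = |Z − K| = 61.12.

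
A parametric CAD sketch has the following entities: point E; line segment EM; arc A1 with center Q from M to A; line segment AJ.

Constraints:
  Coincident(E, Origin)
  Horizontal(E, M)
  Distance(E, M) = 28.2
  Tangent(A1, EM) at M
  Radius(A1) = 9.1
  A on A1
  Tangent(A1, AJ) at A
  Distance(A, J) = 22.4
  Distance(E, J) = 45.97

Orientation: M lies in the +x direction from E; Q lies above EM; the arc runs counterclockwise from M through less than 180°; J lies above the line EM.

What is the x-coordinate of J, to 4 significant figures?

32.03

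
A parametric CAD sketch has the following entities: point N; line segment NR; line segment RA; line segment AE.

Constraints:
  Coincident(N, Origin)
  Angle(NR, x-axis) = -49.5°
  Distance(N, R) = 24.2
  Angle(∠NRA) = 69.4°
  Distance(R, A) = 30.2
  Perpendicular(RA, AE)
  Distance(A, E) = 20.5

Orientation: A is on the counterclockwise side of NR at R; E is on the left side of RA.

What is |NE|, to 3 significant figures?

21.8

∠NRA = 69.4°, so RA runs at -49.5° + (180° − 69.4°) = 61.1° from the x-axis; with |RA| = 30.2, A = R + 30.2·(cos 61.1°, sin 61.1°) = (30.3, 8.04). The perpendicularity gives AE at right angles to RA; with |AE| = 20.5 on the left of RA, E = A + 20.5·(-0.875, 0.483) = (12.4, 17.9). Then |NE| = |E − N| = 21.8.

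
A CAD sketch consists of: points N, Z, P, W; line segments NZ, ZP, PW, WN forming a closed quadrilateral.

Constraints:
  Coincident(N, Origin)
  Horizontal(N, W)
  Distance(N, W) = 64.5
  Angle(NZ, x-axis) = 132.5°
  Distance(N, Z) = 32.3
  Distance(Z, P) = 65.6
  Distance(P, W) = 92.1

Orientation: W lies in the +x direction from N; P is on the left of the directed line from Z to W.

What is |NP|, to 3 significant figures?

79.4

Checks: |ZP| = 65.60 ✓; |PW| = 92.10 ✓.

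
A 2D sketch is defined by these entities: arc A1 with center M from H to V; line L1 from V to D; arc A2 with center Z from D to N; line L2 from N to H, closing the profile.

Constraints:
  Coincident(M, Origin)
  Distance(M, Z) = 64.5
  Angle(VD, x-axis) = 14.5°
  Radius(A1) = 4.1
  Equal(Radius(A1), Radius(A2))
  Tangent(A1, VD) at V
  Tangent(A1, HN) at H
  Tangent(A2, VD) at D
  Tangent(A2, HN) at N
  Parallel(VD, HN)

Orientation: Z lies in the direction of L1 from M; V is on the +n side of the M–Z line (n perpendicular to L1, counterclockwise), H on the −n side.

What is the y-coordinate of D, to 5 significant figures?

20.119

The slot axis is L1's direction at 14.5°, so u = (cos 14.5°, sin 14.5°) = (0.96815, 0.25038) and n = (−sin 14.5°, cos 14.5°) = (-0.25038, 0.96815). M is at the origin and Z lies 64.5 along u from M, so Z = 64.5·u = (62.446, 16.150). Tangency of A1 to both parallel lines with radius 4.1 puts V and H at M ± 4.1·n: V = (-1.0266, 3.9694), H = (1.0266, -3.9694). Equal radii place D and N the same way about Z: D = Z + 4.1·n = (61.419, 20.119), N = Z − 4.1·n = (63.472, 12.180). So D.y = 20.119.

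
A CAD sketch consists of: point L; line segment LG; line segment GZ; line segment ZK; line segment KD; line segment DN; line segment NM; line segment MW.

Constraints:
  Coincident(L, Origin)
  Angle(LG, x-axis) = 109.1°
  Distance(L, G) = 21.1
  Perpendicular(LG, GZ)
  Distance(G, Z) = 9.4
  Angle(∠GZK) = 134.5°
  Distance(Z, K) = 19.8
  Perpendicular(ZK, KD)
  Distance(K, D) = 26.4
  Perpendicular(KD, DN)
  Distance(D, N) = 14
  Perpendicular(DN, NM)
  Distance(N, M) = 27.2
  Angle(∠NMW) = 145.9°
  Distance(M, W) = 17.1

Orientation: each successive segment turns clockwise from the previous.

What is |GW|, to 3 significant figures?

30.9

DN is perpendicular to NM, so NM runs at 63.6°; with |NM| = 27.2, M = (7.53, 21.2). ∠NMW = 145.9° gives MW at 29.5° from the x-axis; with |MW| = 17.1, W = (22.4, 29.6). Then |GW| = |W − G| = 30.9.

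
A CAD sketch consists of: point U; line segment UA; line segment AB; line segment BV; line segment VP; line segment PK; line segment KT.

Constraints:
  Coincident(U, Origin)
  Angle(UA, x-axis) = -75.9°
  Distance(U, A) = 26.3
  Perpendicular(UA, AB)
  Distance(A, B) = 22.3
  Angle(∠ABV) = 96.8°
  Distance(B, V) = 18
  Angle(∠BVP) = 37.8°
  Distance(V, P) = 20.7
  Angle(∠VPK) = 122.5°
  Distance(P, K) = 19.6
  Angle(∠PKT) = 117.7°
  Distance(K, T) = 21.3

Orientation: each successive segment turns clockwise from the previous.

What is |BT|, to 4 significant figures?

24.83

U is at the origin; UA runs at -75.9° with length 26.3, so A = (6.407, -25.51). The perpendicularity gives AB at right angles to UA, so AB runs at -165.9°; with |AB| = 22.3, B = (-15.22, -30.94). ∠ABV = 96.8° gives BV at 110.9° from the x-axis; with |BV| = 18.0, V = (-21.64, -14.12). ∠BVP = 37.8° gives VP at -31.30° from the x-axis; with |VP| = 20.7, P = (-3.955, -24.88). ∠VPK = 122.5° gives PK at -88.80° from the x-axis; with |PK| = 19.6, K = (-3.545, -44.47). ∠PKT = 117.7° gives KT at -151.1° from the x-axis; with |KT| = 21.3, T = (-22.19, -54.77). Then |BT| = |T − B| = 24.83.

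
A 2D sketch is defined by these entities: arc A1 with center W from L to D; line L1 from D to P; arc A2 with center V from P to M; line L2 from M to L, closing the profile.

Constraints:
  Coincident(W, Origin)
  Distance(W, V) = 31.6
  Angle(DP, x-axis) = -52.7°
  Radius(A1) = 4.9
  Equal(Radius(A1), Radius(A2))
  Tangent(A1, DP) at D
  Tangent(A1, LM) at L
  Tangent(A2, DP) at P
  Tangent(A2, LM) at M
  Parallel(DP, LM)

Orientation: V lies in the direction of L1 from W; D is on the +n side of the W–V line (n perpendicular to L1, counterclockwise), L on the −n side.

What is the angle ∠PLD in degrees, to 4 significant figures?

72.77°

The slot axis is L1's direction at -52.7°, so u = (cos -52.7°, sin -52.7°) = (0.6060, -0.7955) and n = (−sin -52.7°, cos -52.7°) = (0.7955, 0.6060). W is at the origin and V lies 31.6 along u from W, so V = 31.6·u = (19.15, -25.14). Tangency of A1 to both parallel lines with radius 4.9 puts D and L at W ± 4.9·n: D = (3.898, 2.969), L = (-3.898, -2.969). Equal radii place P and M the same way about V: P = V + 4.9·n = (23.05, -22.17), M = V − 4.9·n = (15.25, -28.11). Then cos ∠PLD = LP·LD / (|LP||LD|), giving 72.77°.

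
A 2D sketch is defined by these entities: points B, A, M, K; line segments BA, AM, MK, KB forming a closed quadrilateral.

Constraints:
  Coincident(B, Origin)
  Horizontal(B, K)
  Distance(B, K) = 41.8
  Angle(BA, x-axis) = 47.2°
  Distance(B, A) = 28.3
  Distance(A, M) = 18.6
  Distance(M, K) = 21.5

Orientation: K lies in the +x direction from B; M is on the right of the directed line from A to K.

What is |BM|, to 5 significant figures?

20.532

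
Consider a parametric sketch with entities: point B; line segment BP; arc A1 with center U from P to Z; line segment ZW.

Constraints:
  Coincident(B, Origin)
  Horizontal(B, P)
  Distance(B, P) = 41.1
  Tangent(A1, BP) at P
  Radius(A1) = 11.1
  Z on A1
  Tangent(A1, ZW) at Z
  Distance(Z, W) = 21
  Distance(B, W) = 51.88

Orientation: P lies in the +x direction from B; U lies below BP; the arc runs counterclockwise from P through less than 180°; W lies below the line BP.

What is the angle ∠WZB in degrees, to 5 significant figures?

137.99°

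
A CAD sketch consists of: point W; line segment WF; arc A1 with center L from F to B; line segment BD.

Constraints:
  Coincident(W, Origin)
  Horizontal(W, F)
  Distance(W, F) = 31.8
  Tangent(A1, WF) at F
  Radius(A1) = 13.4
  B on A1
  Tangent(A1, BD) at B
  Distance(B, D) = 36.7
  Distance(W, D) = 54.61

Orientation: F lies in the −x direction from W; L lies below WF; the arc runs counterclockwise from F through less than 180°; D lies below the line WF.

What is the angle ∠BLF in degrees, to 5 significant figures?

127.27°

Checks: |WF| = 31.80 ✓; |LB| = 13.40 ✓; ∠(LB, BD) = 90.00° ✓; |BD| = 36.70 ✓; |WD| = 54.61 ✓.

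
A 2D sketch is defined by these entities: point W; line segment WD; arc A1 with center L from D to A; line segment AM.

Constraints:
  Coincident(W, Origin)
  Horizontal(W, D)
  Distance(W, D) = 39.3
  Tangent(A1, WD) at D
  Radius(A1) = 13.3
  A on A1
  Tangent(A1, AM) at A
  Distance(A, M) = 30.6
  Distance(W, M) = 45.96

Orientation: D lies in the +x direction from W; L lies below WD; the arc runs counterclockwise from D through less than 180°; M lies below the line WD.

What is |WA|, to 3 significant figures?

28.4

W is at the origin; WD is horizontal with |WD| = 39.3 and D on the +x side, so D = (39.3, 0.00). Since A1 is tangent to WD there, LD ⟂ WD, so L = D + (0, -13.3) = (39.3, -13.3). Since LA ⟂ AM (tangency), |LM| = √(13.3² + 30.6²) = 33.4 regardless of where A sits on A1. So M lies on both circle(W, 45.96) and circle(L, 33.4); the below-WD intersection is M = (20.7, -41.0). A is the foot of the tangent from M: A = (26.2, -10.9).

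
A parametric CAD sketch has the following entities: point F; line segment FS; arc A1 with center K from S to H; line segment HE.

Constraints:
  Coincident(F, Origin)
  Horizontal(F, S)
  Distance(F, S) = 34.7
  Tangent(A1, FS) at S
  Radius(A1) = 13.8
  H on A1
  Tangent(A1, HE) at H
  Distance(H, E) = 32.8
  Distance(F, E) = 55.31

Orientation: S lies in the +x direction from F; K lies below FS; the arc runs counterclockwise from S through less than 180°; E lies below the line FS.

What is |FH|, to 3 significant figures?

26.6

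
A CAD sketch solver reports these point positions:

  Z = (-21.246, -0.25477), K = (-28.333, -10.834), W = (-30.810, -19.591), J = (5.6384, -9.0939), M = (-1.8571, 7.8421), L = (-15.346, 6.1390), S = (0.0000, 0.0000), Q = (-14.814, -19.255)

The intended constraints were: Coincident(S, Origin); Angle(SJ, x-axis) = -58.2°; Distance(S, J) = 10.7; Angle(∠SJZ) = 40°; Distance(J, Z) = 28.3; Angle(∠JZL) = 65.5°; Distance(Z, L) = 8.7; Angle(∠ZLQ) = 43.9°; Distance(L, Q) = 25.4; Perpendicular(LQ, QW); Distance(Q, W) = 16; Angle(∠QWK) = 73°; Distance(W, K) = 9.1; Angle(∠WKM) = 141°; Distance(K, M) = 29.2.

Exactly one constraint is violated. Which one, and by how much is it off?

Distance(K, M) = 29.2 — off by 3.20.

S = (0.00, 0.00) ✓; SJ at -58.20° ✓; |SJ| = 10.70 ✓; ∠SJZ = 40.00° ✓; |JZ| = 28.30 ✓; ∠JZL = 65.50° ✓; |ZL| = 8.700 ✓; ∠ZLQ = 43.90° ✓; |LQ| = 25.40 ✓; ∠(LQ, QW) = 90.00° ✓; |QW| = 16.00 ✓; ∠QWK = 73.00° ✓; |WK| = 9.101 ✓; ∠WKM = 141.0° ✓; |KM| = 32.40 ✗.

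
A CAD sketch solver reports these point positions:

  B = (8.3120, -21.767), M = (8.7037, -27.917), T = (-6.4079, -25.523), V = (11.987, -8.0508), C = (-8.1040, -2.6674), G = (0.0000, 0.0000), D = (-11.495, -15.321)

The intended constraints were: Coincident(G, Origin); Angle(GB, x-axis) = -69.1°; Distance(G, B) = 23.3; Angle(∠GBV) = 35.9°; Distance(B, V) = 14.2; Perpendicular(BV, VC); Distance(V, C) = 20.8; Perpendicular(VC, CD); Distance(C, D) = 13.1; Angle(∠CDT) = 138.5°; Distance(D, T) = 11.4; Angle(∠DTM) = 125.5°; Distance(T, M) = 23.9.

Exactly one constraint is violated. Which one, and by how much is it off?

Distance(T, M) = 23.9 — off by 8.60.

G = (0.00, 0.00) ✓; GB at -69.10° ✓; |GB| = 23.30 ✓; ∠GBV = 35.90° ✓; |BV| = 14.20 ✓; ∠(BV, VC) = 90.00° ✓; |VC| = 20.80 ✓; ∠(VC, CD) = 90.00° ✓; |CD| = 13.10 ✓; ∠CDT = 138.5° ✓; |DT| = 11.40 ✓; ∠DTM = 125.5° ✓; |TM| = 15.30 ✗.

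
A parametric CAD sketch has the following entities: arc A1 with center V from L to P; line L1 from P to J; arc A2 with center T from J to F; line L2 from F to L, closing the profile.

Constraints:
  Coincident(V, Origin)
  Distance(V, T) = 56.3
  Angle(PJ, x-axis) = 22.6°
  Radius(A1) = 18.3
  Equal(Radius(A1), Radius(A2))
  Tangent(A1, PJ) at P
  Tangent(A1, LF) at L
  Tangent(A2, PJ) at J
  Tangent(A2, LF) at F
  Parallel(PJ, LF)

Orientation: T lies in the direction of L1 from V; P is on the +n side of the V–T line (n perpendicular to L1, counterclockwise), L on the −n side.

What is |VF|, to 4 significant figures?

59.20

The slot axis is L1's direction at 22.6°, so u = (cos 22.6°, sin 22.6°) = (0.9232, 0.3843) and n = (−sin 22.6°, cos 22.6°) = (-0.3843, 0.9232). V is at the origin and T lies 56.3 along u from V, so T = 56.3·u = (51.98, 21.64). Tangency of A1 to both parallel lines with radius 18.3 puts P and L at V ± 18.3·n: P = (-7.033, 16.89), L = (7.033, -16.89). Equal radii place J and F the same way about T: J = T + 18.3·n = (44.94, 38.53), F = T − 18.3·n = (59.01, 4.741). Then |VF| = |F − V| = 59.20.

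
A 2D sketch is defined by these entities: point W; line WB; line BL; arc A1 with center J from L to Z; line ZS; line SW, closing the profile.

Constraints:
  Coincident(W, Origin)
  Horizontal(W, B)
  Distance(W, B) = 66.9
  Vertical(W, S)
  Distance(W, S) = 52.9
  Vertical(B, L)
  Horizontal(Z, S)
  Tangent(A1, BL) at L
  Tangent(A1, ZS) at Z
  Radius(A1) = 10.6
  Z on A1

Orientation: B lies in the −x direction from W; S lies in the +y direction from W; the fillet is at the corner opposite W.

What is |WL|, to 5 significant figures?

79.151

W is at the origin; WB is horizontal with |WB| = 66.9 and B on the −x side, so B = (-66.900, 0.0000). W and S share the same x with |WS| = 52.9 and S on the +y side, so S = (0.0000, 52.900). The virtual corner opposite W is at (-66.900, 52.900). Tangency of A1 to BL means the radius JL is perpendicular to BL and the tangent condition forces JZ to be normal to ZS, with radius 10.6, so the center J sits 10.6 in from both sides at J = (-56.300, 42.300). That places the tangent points at L = (-66.900, 42.300) on BL and Z = (-56.300, 52.900) on ZS. Then |WL| = |L − W| = 79.151.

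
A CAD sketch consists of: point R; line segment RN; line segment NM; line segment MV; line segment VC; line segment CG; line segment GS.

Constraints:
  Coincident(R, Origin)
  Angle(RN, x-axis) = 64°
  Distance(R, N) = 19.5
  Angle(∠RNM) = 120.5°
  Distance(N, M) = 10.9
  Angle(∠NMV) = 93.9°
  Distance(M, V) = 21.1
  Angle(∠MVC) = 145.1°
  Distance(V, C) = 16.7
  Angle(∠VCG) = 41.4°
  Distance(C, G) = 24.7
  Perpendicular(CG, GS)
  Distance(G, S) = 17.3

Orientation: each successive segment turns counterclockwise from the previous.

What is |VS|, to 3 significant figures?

13.7

∠VCG = 41.4° gives CG at 23.1° from the x-axis; with |CG| = 24.7, G = (-0.284, 10.8). CG ⟂ GS, so GS runs at 113°; with |GS| = 17.3, S = (-7.07, 26.7). Then |VS| = |S − V| = 13.7.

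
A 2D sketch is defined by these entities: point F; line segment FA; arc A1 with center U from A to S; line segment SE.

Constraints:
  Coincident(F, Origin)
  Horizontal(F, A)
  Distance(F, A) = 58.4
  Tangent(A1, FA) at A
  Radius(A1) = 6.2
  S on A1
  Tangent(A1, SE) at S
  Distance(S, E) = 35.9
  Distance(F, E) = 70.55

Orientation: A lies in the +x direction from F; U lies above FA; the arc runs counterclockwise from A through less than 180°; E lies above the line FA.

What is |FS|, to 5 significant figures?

64.885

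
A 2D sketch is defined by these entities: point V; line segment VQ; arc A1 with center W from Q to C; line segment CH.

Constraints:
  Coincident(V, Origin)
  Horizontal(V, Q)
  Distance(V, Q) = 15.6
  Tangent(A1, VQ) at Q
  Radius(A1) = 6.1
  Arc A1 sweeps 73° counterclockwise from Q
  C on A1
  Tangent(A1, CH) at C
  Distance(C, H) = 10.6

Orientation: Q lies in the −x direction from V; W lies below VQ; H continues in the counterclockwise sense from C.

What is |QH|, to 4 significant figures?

16.99

V is at the origin; VQ is horizontal with |VQ| = 15.6 and Q on the −x side, so Q = (-15.60, 0.000). A1 meets VQ tangentially, so WQ is at right angles to VQ, so W = Q + (0, -6.1) = (-15.60, -6.100). On A1, Q sits at bearing 90° from W; a 73° counterclockwise sweep puts C at bearing 163°, so C = W + 6.1·(cos 163°, sin 163°) = (-21.43, -4.317). Since A1 is tangent to CH there, WC ⟂ CH, so CH runs along (−sin 163°, cos 163°); with |CH| = 10.6, H = (-24.53, -14.45). Then |QH| = |H − Q| = 16.99.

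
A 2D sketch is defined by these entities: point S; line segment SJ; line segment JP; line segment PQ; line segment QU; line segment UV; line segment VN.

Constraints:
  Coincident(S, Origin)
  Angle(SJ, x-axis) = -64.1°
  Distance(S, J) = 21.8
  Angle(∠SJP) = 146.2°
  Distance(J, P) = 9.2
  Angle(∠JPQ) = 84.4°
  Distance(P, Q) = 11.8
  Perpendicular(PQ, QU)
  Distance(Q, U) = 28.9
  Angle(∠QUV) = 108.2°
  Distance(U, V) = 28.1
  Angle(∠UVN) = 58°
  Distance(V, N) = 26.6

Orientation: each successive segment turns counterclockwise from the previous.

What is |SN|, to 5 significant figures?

27.250

∠QUV = 108.2° gives UV at -132.90° from the x-axis; with |UV| = 28.1, V = (-22.988, -22.040). ∠UVN = 58.0° gives VN at -10.900° from the x-axis; with |VN| = 26.6, N = (3.1323, -27.070). Then |SN| = |N − S| = 27.250.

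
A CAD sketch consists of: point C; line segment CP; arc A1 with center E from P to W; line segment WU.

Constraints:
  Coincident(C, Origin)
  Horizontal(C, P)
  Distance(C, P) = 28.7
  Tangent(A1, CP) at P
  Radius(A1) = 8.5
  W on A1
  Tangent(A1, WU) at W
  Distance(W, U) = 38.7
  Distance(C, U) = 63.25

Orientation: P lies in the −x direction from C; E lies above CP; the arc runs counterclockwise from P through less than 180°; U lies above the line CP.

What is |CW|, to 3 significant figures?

25.7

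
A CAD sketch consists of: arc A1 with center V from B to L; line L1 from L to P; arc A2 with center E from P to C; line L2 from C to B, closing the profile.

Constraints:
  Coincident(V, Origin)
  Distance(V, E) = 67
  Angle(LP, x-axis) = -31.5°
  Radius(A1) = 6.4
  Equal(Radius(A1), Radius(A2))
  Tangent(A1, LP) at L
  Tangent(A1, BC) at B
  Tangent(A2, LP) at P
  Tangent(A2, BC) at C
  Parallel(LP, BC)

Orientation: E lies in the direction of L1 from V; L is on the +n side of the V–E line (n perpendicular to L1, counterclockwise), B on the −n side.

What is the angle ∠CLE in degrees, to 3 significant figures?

5.36°

The slot axis is L1's direction at -31.5°, so u = (cos -31.5°, sin -31.5°) = (0.853, -0.522) and n = (−sin -31.5°, cos -31.5°) = (0.522, 0.853). V is at the origin and E lies 67.0 along u from V, so E = 67.0·u = (57.1, -35.0). Tangency of A1 to both parallel lines with radius 6.4 puts L and B at V ± 6.4·n: L = (3.34, 5.46), B = (-3.34, -5.46). Equal radii place P and C the same way about E: P = E + 6.4·n = (60.5, -29.6), C = E − 6.4·n = (53.8, -40.5). Then cos ∠CLE = LC·LE / (|LC||LE|), giving 5.36°.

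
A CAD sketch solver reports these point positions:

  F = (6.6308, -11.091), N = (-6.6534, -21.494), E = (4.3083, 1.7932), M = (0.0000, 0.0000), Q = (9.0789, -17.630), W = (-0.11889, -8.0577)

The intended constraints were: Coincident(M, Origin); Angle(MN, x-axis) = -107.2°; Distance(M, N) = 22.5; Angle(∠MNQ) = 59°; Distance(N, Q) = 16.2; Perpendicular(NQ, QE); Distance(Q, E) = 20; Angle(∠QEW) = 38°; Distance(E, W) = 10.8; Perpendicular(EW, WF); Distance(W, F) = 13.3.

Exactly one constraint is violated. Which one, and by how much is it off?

Distance(W, F) = 13.3 — off by 5.90.

M = (0.00, 0.00) ✓; MN at -107.2° ✓; |MN| = 22.50 ✓; ∠MNQ = 59.00° ✓; |NQ| = 16.20 ✓; ∠(NQ, QE) = 90.00° ✓; |QE| = 20.00 ✓; ∠QEW = 38.00° ✓; |EW| = 10.80 ✓; ∠(EW, WF) = 90.00° ✓; |WF| = 7.400 ✗.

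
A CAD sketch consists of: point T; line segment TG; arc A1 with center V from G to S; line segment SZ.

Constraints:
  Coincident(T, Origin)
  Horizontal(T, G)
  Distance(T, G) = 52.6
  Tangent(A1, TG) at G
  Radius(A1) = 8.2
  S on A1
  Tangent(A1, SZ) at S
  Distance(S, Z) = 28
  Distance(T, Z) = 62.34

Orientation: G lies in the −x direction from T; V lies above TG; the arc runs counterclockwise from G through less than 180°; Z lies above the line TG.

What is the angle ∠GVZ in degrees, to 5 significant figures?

174.85°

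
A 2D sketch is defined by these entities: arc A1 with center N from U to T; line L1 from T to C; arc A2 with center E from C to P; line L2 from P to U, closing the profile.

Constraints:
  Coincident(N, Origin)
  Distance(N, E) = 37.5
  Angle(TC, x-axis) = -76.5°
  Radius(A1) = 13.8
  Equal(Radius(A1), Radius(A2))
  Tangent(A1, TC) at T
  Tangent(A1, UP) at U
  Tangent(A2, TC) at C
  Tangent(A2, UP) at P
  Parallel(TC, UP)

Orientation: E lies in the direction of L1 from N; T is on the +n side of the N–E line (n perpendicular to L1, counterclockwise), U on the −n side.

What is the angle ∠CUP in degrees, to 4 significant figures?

36.35°

Tangency of A1 to both parallel lines with radius 13.8 puts T and U at N ± 13.8·n: T = (13.42, 3.222), U = (-13.42, -3.222). Equal radii place C and P the same way about E: C = E + 13.8·n = (22.17, -33.24), P = E − 13.8·n = (-4.665, -39.69). Then cos ∠CUP = UC·UP / (|UC||UP|), giving 36.35°.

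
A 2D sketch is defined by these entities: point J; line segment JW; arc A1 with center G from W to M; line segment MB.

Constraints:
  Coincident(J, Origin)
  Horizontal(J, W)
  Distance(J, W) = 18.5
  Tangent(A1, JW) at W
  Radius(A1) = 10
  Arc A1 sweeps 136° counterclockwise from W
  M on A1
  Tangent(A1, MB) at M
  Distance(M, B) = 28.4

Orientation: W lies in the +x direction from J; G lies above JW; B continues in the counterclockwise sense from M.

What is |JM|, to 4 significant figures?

30.71

Tangency of A1 to JW means the radius GW is perpendicular to JW, so G = W + (0, 10) = (18.50, 10.00). On A1, W sits at bearing -90° from G; a 136° counterclockwise sweep puts M at bearing 46°, so M = G + 10.0·(cos 46°, sin 46°) = (25.45, 17.19). Then |JM| = |M − J| = 30.71.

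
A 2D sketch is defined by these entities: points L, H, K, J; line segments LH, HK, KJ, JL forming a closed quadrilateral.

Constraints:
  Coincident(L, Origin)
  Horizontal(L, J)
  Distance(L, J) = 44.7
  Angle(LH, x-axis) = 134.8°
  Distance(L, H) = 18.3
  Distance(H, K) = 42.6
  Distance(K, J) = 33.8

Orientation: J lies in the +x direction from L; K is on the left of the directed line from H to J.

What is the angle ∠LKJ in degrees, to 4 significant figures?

75.16°

L is at the origin; L and J share the same y with |LJ| = 44.7 and J in +x, so J = (44.7, 0). LH runs at 134.8° with |LH| = 18.3, so H = (-12.89, 12.99). K is determined by |HK| = 42.6 and |KJ| = 33.8 together: it lies at the intersection of circle(H, 42.6) and circle(J, 33.8). With |HJ| = 59.04, the foot of the radical line on HJ is 35.21 from H and the perpendicular offset is √(42.6² − 35.21²) = 23.97. Taking the left-of-HJ solution: K = (26.73, 28.63).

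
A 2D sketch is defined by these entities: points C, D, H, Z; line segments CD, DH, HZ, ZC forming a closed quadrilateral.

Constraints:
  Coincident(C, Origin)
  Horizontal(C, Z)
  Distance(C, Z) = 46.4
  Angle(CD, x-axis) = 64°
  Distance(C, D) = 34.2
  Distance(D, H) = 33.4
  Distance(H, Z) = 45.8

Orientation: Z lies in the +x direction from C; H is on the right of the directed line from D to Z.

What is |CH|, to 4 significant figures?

0.8491

Checks: C.y = 0.00, Z.y = 0.00 ✓; |DH| = 33.40 ✓; |HZ| = 45.80 ✓.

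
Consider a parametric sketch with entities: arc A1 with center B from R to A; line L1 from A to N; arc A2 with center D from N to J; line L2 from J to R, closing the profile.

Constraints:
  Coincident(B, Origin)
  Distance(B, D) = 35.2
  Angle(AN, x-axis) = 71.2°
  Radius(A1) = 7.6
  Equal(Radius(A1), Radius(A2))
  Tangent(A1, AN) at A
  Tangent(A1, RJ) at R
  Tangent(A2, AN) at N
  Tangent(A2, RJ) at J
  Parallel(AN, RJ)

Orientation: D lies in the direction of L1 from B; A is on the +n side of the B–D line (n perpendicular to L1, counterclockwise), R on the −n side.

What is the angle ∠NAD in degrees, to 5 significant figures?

12.184°

The slot axis is L1's direction at 71.2°, so u = (cos 71.2°, sin 71.2°) = (0.32227, 0.94665) and n = (−sin 71.2°, cos 71.2°) = (-0.94665, 0.32227). B is at the origin and D lies 35.2 along u from B, so D = 35.2·u = (11.344, 33.322). Tangency of A1 to both parallel lines with radius 7.6 puts A and R at B ± 7.6·n: A = (-7.1945, 2.4492), R = (7.1945, -2.4492). Equal radii place N and J the same way about D: N = D + 7.6·n = (4.1492, 35.771), J = D − 7.6·n = (18.538, 30.873). Then cos ∠NAD = AN·AD / (|AN||AD|), giving 12.184°.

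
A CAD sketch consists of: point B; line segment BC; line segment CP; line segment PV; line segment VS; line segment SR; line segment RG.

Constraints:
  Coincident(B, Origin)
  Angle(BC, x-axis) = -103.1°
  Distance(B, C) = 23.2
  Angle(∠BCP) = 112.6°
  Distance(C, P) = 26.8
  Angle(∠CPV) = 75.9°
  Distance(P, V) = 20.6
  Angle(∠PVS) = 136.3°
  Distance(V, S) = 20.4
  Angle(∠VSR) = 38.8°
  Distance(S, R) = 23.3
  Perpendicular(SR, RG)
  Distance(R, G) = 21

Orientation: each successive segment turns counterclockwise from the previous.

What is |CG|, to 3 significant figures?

35.6

B is at the origin; BC runs at -103.1° with length 23.2, so C = (-5.26, -22.6). ∠BCP = 112.6° gives CP at -35.7° from the x-axis; with |CP| = 26.8, P = (16.5, -38.2). ∠CPV = 75.9° gives PV at 68.4° from the x-axis; with |PV| = 20.6, V = (24.1, -19.1). ∠PVS = 136.3° gives VS at 112° from the x-axis; with |VS| = 20.4, S = (16.4, -0.181). ∠VSR = 38.8° gives SR at -107° from the x-axis; with |SR| = 23.3, R = (9.72, -22.5). The perpendicularity gives RG at right angles to SR, so RG runs at -16.7°; with |RG| = 21.0, G = (29.8, -28.5). Then |CG| = |G − C| = 35.6.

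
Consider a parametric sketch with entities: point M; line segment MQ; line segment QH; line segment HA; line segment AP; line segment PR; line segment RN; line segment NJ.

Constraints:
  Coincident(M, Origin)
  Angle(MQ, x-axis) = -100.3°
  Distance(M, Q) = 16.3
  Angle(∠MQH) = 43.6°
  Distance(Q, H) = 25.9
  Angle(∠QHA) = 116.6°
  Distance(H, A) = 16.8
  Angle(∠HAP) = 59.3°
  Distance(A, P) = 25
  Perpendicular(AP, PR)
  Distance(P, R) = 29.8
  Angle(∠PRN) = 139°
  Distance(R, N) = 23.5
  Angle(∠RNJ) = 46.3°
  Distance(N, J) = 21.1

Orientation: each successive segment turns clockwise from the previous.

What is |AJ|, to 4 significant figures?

27.60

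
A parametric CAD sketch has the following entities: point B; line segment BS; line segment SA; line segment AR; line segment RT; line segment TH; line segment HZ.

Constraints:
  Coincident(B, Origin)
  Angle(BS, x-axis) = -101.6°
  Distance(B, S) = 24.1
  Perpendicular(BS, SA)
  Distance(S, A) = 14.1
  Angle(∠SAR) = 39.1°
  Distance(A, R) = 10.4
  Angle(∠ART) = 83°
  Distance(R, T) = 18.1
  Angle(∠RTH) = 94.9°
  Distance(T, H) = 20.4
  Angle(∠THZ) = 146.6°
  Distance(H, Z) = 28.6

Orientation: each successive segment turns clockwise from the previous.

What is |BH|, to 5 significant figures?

46.904

B is at the origin; BS runs at -101.6° with length 24.1, so S = (-4.8460, -23.608). BS ⟂ SA, so SA runs at 168.40°; with |SA| = 14.1, A = (-18.658, -20.773). ∠SAR = 39.1° gives AR at 27.500° from the x-axis; with |AR| = 10.4, R = (-9.4331, -15.970). ∠ART = 83.0° gives RT at -69.500° from the x-axis; with |RT| = 18.1, T = (-3.0943, -32.924). ∠RTH = 94.9° gives TH at -154.60° from the x-axis; with |TH| = 20.4, H = (-21.522, -41.674). Then |BH| = |H − B| = 46.904.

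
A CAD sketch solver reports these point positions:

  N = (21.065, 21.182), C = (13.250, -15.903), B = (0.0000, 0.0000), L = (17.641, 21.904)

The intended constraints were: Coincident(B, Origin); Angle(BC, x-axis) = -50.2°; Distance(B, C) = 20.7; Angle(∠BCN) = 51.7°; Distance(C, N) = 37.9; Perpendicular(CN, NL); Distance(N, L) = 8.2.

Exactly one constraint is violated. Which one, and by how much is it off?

Distance(N, L) = 8.2 — off by 4.70.

B = (0.00, 0.00) ✓; BC at -50.20° ✓; |BC| = 20.70 ✓; ∠BCN = 51.70° ✓; |CN| = 37.90 ✓; ∠(CN, NL) = 89.99° ✓; |NL| = 3.499 ✗.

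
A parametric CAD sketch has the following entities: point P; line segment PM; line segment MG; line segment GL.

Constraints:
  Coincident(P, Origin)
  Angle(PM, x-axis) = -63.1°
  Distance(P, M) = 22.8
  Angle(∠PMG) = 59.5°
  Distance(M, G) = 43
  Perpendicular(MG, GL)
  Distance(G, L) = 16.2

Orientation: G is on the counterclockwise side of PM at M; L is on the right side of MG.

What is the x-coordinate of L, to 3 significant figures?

47.1

P is at the origin; PM runs at -63.1° with length 22.8, so M = 22.8·(cos -63.1°, sin -63.1°) = (10.3, -20.3). ∠PMG = 59.5°, so MG runs at -63.1° + (180° − 59.5°) = 57.4° from the x-axis; with |MG| = 43.0, G = M + 43.0·(cos 57.4°, sin 57.4°) = (33.5, 15.9). The perpendicularity gives GL at right angles to MG; with |GL| = 16.2 on the right of MG, L = G + 16.2·(0.842, -0.539) = (47.1, 7.16). So L.x = 47.1.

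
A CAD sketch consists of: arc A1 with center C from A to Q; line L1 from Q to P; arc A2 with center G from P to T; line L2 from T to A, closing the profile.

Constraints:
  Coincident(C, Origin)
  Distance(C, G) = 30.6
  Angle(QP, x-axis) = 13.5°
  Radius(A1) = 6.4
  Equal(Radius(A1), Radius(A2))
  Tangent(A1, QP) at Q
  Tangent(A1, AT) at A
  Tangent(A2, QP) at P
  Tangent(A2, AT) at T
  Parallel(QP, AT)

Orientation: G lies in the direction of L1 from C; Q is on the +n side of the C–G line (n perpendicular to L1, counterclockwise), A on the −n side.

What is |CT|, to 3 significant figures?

31.3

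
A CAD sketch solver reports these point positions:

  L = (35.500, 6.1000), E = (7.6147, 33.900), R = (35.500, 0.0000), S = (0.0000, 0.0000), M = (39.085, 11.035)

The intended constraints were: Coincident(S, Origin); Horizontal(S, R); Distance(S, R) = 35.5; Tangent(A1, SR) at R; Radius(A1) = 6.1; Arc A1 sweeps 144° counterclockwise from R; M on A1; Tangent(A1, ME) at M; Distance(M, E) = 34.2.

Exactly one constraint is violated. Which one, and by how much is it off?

Distance(M, E) = 34.2 — off by 4.70.

S = (0.00, 0.00) ✓; S.y = 0.00, R.y = 0.00 ✓; |SR| = 35.50 ✓; ∠(LR, RS) = 90.00° ✓; |LR| = 6.100 ✓; bearing(L→M) − bearing(L→R) = 144.0° ✓; |LM| = 6.100 ✓; ∠(LM, ME) = 90.00° ✓; |ME| = 38.90 ✗.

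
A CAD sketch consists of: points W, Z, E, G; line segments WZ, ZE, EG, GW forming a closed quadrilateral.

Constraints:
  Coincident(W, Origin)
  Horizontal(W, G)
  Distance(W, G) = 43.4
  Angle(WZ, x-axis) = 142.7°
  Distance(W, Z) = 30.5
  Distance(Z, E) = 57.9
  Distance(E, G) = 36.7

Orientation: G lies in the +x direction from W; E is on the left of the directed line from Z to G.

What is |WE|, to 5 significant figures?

46.722

Checks: |ZE| = 57.90 ✓; |EG| = 36.70 ✓.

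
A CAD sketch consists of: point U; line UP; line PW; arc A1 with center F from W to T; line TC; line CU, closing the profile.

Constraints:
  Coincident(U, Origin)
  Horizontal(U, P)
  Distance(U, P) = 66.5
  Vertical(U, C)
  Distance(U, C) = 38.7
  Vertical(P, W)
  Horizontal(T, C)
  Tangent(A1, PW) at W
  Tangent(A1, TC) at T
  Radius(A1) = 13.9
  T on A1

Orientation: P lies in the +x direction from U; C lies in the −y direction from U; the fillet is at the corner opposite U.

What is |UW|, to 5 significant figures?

70.974

The virtual corner opposite U is at (66.500, -38.700). The tangent condition forces FW to be normal to PW and tangency of A1 to TC means the radius FT is perpendicular to TC, with radius 13.9, so the center F sits 13.9 in from both sides at F = (52.600, -24.800). That places the tangent points at W = (66.500, -24.800) on PW and T = (52.600, -38.700) on TC. Then |UW| = |W − U| = 70.974.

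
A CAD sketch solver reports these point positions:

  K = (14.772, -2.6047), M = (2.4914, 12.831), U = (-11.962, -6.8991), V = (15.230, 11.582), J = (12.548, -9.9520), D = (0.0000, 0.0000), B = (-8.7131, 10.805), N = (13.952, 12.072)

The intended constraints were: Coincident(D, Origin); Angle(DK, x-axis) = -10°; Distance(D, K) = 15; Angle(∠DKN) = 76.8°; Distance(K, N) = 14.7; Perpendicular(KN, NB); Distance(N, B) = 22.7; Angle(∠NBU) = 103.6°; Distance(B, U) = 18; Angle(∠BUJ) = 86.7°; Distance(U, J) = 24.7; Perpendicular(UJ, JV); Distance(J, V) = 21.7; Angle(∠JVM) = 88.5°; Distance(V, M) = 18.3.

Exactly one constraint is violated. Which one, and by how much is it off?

Distance(V, M) = 18.3 — off by 5.50.

D = (0.00, 0.00) ✓; DK at -10.00° ✓; |DK| = 15.00 ✓; ∠DKN = 76.80° ✓; |KN| = 14.70 ✓; ∠(KN, NB) = 90.00° ✓; |NB| = 22.70 ✓; ∠NBU = 103.6° ✓; |BU| = 18.00 ✓; ∠BUJ = 86.70° ✓; |UJ| = 24.70 ✓; ∠(UJ, JV) = 90.00° ✓; |JV| = 21.70 ✓; ∠JVM = 88.50° ✓; |VM| = 12.80 ✗.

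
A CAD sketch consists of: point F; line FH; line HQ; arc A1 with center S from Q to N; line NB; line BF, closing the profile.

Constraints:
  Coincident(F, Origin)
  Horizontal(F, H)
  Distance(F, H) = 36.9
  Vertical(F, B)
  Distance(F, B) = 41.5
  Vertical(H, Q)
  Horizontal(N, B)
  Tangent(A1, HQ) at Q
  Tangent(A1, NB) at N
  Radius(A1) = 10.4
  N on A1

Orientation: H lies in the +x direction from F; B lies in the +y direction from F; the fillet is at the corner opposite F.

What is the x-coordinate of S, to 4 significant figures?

26.50

F is at the origin; F and H share the same y with |FH| = 36.9 and H on the +x side, so H = (36.90, 0.000). FB is vertical with |FB| = 41.5 and B on the +y side, so B = (0.000, 41.50). The virtual corner opposite F is at (36.90, 41.50). A1 meets HQ tangentially, so SQ is at right angles to HQ and the tangent condition forces SN to be normal to NB, with radius 10.4, so the center S sits 10.4 in from both sides at S = (26.50, 31.10). So S.x = 26.50.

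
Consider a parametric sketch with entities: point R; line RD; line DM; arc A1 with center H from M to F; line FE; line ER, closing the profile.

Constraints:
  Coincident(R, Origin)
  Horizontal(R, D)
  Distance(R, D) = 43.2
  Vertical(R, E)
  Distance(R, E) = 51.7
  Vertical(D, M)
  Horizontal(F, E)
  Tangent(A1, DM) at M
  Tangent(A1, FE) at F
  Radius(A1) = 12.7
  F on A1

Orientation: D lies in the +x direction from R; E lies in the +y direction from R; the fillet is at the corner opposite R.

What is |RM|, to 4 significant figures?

58.20

The virtual corner opposite R is at (43.20, 51.70). The tangent condition forces HM to be normal to DM and tangency of A1 to FE means the radius HF is perpendicular to FE, with radius 12.7, so the center H sits 12.7 in from both sides at H = (30.50, 39.00). That places the tangent points at M = (43.20, 39.00) on DM and F = (30.50, 51.70) on FE. Then |RM| = |M − R| = 58.20.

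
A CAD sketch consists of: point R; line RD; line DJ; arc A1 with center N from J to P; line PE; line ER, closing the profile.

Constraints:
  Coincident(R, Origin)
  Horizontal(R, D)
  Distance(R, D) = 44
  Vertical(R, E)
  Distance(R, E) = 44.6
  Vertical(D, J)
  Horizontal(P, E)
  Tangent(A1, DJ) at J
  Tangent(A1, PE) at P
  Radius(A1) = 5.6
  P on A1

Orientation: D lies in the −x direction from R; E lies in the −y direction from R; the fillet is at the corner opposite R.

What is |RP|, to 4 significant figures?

58.85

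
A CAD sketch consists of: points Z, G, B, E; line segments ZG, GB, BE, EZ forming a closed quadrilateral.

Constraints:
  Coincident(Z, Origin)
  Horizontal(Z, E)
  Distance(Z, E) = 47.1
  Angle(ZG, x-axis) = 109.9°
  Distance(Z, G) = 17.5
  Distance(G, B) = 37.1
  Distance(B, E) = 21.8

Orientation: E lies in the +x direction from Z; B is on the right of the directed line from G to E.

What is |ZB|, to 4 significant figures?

25.73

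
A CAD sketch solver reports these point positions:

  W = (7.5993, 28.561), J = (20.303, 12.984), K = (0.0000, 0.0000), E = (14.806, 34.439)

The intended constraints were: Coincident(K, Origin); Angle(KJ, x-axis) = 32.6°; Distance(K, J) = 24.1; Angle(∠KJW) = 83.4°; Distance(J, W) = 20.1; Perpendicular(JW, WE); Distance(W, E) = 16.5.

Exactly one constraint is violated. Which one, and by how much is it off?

Distance(W, E) = 16.5 — off by 7.20.

K = (0.00, 0.00) ✓; KJ at 32.60° ✓; |KJ| = 24.10 ✓; ∠KJW = 83.40° ✓; |JW| = 20.10 ✓; ∠(JW, WE) = 90.00° ✓; |WE| = 9.300 ✗.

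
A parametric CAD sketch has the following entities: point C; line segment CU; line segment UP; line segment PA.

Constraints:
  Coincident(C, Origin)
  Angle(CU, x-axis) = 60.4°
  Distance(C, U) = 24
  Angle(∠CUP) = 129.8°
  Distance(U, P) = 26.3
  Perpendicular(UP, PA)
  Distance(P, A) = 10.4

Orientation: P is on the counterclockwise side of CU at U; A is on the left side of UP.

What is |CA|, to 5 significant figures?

42.431

∠CUP = 129.8°, so UP runs at 60.4° + (180° − 129.8°) = 110.60° from the x-axis; with |UP| = 26.3, P = U + 26.3·(cos 110.60°, sin 110.60°) = (2.6012, 45.486). The perpendicularity gives PA at right angles to UP; with |PA| = 10.4 on the left of UP, A = P + 10.4·(-0.93606, -0.35184) = (-7.1338, 41.827). Then |CA| = |A − C| = 42.431.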